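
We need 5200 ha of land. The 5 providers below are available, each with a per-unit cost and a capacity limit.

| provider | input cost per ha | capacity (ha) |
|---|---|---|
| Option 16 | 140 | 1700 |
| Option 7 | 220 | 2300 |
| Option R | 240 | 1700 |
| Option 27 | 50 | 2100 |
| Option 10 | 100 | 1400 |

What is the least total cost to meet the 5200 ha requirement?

Fill from the cheapest provider first.
Option 27 (50): use full 2100 → 3100 ha to go.
Option 10 (100): use full 1400 → 1700 ha to go.
Option 16 (140): use full 1700 → 0 ha to go.
Option 7, Option R: unused.
Cost = 2100×50 + 1400×100 + 1700×140 = 483000.

483000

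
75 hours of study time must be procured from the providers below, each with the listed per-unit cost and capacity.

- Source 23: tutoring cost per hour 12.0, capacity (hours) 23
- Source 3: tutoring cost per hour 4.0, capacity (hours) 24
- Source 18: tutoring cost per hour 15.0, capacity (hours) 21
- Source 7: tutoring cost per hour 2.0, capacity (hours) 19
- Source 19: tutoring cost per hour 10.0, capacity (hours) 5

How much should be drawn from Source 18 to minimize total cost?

4

Use providers in increasing cost order.
Take 19 from Source 7 at 2.0 → need 56 more.
Source 3 at 4.0: take all 24 hours → 32 still needed.
Source 19 (10.0): use full 5 → 27 hours to go.
Source 23 at 12.0: take all 23 hours → 4 still needed.
Source 18 (15.0): take the remaining 4 → done.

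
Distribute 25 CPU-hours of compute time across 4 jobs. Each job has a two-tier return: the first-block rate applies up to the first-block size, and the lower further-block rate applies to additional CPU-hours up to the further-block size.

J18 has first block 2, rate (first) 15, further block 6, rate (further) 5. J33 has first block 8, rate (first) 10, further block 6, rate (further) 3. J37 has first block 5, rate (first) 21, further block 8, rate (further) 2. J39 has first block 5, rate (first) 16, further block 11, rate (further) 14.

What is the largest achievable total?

389

Order all 8 blocks by rate: J37/T1 21 > J39/T1 16 > J18/T1 15 > J39/T2 14 > J33/T1 10 > J18/T2 5 > J33/T2 3 > J37/T2 2.
J37/T1 (21): +5 → 20 left.
J39 T1 at 16: fill all 5 → 15 left.
J18 T1 at 15: fill all 2 → 13 left.
Fill J39 T2 block (11 at 14) → 2 left.
J33 T1 at 10: only 2 left, fill 2.
Total = 21×5 + 16×5 + 15×2 + 14×11 + 10×2 = 389.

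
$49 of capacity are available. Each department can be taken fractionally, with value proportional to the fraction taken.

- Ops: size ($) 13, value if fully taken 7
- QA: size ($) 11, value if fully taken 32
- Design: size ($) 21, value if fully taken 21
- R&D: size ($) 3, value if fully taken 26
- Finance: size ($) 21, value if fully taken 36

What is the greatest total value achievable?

108

Sort by value density: R&D 26/3≈8.67, QA 32/11≈2.91, Finance 36/21≈1.71, Design 21/21≈1, Ops 7/13≈0.538.
R&D: take in full, 3 $ for value 26 ; 46 left.
All 11 $ of QA fit (value 32) ; 35 remain.
Finance: take in full, 21 $ for value 36 ; 14 left.
14 $ left: a 14/21 share of Design gives 21×14/21 = 14.
Total value = 108.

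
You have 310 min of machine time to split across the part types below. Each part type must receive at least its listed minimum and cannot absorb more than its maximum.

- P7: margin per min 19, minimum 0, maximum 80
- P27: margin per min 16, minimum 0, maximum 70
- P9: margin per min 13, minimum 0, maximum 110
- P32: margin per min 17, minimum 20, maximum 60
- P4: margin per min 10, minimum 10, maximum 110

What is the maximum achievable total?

4930

Meeting every minimum uses 0+0+0+20+10 = 30 min, leaving 280.
Rank by margin per min: P7 19 > P32 17 > P27 16 > P9 13 > P4 10.
P7: +80 to 80 (cap) — 200 left.
Give P32 40 more to hit its cap of 60 — 160 left.
P27 takes 70 more to reach its cap of 70 — 90 left.
P9 has room for 110 more but only 90 remain, so it gets 90.
Total = 19×80 + 16×70 + 13×90 + 17×60 + 10×10 = 4930.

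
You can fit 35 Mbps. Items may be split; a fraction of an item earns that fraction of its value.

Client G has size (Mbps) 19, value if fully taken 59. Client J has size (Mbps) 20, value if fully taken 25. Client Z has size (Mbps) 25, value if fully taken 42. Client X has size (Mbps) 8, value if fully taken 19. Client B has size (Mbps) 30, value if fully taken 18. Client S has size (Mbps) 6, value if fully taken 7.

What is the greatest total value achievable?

Sort by value density: Client G 59/19≈3.11, Client X 19/8≈2.38, Client Z 42/25≈1.68, Client J 25/20≈1.25, Client S 7/6≈1.17, Client B 18/30≈0.6.
Client G: take in full, 19 Mbps for value 59 ; 16 left.
All 8 Mbps of Client X fit (value 19) ; 8 remain.
8 Mbps left: a 8/25 share of Client Z gives 42×8/25 = 13.44.
Total value = 91.44.

91.44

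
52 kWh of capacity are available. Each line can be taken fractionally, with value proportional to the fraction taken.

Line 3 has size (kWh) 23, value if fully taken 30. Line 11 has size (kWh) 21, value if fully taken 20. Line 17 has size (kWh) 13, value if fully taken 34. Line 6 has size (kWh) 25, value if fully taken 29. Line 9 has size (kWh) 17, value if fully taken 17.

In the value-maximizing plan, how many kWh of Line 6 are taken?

Best value per unit of size first: Line 17 34/13≈2.62, Line 3 30/23≈1.3, Line 6 29/25≈1.16, Line 9 17/17≈1, Line 11 20/21≈0.952.
Take all of Line 17 (13 kWh, value 34) — 39 kWh left.
Line 3: take in full, 23 kWh for value 30 — 16 left.
Only 16 kWh remain; take 16/25 of Line 6 for value 29×16/25 = 18.56.

16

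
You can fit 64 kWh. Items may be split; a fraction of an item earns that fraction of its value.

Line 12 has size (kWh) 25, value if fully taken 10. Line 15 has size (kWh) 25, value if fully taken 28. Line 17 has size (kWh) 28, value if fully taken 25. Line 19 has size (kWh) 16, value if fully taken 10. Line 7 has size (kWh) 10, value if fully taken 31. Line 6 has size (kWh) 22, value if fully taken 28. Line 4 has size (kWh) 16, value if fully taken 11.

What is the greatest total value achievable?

Sort by value density: Line 7 31/10≈3.1, Line 6 28/22≈1.27, Line 15 28/25≈1.12, Line 17 25/28≈0.893, Line 4 11/16≈0.688, Line 19 10/16≈0.625, Line 12 10/25≈0.4.
Take all of Line 7 (10 kWh, value 31) ; 54 kWh left.
Take all of Line 6 (22 kWh, value 28) ; 32 kWh left.
Line 15: take in full, 25 kWh for value 28 ; 7 left.
7 kWh left: a 7/28 share of Line 17 gives 25×7/28 = 6.25.
Total value = 93.25.

93.25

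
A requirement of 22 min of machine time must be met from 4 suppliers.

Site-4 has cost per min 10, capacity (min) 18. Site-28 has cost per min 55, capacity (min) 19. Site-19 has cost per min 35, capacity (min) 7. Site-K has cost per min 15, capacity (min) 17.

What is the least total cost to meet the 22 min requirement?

240

Cheapest first:
Site-4 at 10: take all 18 min → 4 still needed.
Take 4 from Site-K at 15 to finish.
Site-19, Site-28: unused.
Cost = 18×10 + 4×15 = 240.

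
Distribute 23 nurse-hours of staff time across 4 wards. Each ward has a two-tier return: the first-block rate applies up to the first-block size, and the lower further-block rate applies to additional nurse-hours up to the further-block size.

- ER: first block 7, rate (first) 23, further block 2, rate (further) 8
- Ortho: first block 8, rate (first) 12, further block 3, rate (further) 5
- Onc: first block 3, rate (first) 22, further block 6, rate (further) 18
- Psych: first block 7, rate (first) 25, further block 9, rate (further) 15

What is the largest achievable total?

Order all 8 blocks by rate: Psych/T1 25 > ER/T1 23 > Onc/T1 22 > Onc/T2 18 > Psych/T2 15 > Ortho/T1 12 > ER/T2 8 > Ortho/T2 5.
Psych/T1 (25): +7 — 16 left.
ER T1 at 23: fill all 7 — 9 left.
Onc T1 at 22: fill all 3 — 6 left.
Onc T2 at 18: fill all 6 — 0 left.
Total = 25×7 + 23×7 + 22×3 + 18×6 = 510.

510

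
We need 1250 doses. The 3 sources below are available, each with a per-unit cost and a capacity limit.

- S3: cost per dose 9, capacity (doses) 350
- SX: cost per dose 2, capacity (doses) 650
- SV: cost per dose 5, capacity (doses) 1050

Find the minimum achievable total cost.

Fill from the cheapest source first.
Take 650 from SX at 2 ; need 600 more.
SV (5): take the remaining 600 ; done.
S3: unused.
Cost = 650×2 + 600×5 = 4300.

4300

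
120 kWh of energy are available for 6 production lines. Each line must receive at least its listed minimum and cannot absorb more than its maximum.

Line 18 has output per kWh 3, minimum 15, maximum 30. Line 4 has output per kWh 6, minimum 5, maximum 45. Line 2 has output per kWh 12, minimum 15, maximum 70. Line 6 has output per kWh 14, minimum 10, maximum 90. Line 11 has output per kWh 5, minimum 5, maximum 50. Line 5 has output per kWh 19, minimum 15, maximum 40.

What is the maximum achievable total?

1600

Meeting every minimum uses 15+5+15+10+5+15 = 65 kWh, leaving 55.
Order the production lines by output per kWh: Line 5 19 > Line 6 14 > Line 2 12 > Line 4 6 > Line 11 5 > Line 18 3.
Line 5 takes 25 more to reach its cap of 40 ; 30 left.
Line 6 has room for 80 more but only 30 remain, so it gets 40.
Total = 3×15 + 6×5 + 12×15 + 14×40 + 5×5 + 19×40 = 1600.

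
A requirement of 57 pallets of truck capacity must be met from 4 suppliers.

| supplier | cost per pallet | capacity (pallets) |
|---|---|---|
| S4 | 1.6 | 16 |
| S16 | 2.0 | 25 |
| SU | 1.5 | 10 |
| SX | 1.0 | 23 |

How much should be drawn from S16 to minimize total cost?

8

Use suppliers in increasing cost order.
SX at 1.0: take all 23 pallets — 34 still needed.
SU at 1.5: take all 10 pallets — 24 still needed.
S4 at 1.6: take all 16 pallets — 8 still needed.
S16 (2.0): take the remaining 8 — done.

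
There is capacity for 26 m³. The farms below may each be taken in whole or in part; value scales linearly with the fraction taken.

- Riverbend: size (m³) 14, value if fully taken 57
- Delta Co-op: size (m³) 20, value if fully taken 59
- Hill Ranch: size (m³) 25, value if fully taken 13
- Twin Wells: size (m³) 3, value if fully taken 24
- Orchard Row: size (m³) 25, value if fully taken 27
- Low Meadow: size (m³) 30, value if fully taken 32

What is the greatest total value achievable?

Rank by value-to-size ratio: Twin Wells 24/3≈8, Riverbend 57/14≈4.07, Delta Co-op 59/20≈2.95, Orchard Row 27/25≈1.08, Low Meadow 32/30≈1.07, Hill Ranch 13/25≈0.52.
All 3 m³ of Twin Wells fit (value 24) — 23 remain.
All 14 m³ of Riverbend fit (value 57) — 9 remain.
Fill the last 9 m³ with part of Delta Co-op: 9/20 of it earns 26.55.
Total value = 107.55.

107.55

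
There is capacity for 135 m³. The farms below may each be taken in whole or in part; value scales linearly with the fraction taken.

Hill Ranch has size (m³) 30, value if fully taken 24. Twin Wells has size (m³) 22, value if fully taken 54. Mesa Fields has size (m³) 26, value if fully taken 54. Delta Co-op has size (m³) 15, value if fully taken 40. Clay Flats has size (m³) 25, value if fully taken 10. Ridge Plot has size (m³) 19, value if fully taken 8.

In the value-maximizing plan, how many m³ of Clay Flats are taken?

Best value per unit of size first: Delta Co-op 40/15≈2.67, Twin Wells 54/22≈2.45, Mesa Fields 54/26≈2.08, Hill Ranch 24/30≈0.8, Ridge Plot 8/19≈0.421, Clay Flats 10/25≈0.4.
Take all of Delta Co-op (15 m³, value 40) → 120 m³ left.
All 22 m³ of Twin Wells fit (value 54) → 98 remain.
Take all of Mesa Fields (26 m³, value 54) → 72 m³ left.
Take all of Hill Ranch (30 m³, value 24) → 42 m³ left.
Ridge Plot: take in full, 19 m³ for value 8 → 23 left.
Fill the last 23 m³ with part of Clay Flats: 23/25 of it earns 9.2.

23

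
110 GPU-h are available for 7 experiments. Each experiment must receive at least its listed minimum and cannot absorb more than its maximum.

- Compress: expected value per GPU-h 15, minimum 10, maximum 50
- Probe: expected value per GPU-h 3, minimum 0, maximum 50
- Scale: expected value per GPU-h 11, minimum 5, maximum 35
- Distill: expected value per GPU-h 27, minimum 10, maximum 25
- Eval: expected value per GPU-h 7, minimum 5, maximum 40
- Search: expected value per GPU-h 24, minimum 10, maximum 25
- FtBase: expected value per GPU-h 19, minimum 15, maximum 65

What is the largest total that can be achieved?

Meeting every minimum uses 10+0+5+10+5+10+15 = 55 GPU-h, leaving 55.
Rank by expected value per GPU-h: Distill 27 > Search 24 > FtBase 19 > Compress 15 > Scale 11 > Eval 7 > Probe 3.
Give Distill 15 more to hit its cap of 25 — 40 left.
Search takes 15 more to reach its cap of 25 — 25 left.
FtBase has room for 50 more but only 25 remain, so it gets 40.
Total = 15×10 + 11×5 + 27×25 + 7×5 + 24×25 + 19×40 = 2275.

2275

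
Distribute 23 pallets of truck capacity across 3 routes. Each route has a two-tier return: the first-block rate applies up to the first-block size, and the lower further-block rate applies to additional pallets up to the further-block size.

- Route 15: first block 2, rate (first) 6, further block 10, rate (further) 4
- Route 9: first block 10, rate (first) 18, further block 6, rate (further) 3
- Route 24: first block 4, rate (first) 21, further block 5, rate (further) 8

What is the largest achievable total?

324

Treat each block as its own option and order by rate: Route 24/tier1 21 > Route 9/tier1 18 > Route 24/tier2 8 > Route 15/tier1 6 > Route 15/tier2 4 > Route 9/tier2 3.
Fill Route 24 tier1 block (4 at 21) — 19 left.
Fill Route 9 tier1 block (10 at 18) — 9 left.
Route 24 tier2 at 8: fill all 5 — 4 left.
Route 15 tier1 at 6: fill all 2 — 2 left.
Route 15 tier2 at 4: only 2 left, fill 2.
Total = 21×4 + 18×10 + 8×5 + 6×2 + 4×2 = 324.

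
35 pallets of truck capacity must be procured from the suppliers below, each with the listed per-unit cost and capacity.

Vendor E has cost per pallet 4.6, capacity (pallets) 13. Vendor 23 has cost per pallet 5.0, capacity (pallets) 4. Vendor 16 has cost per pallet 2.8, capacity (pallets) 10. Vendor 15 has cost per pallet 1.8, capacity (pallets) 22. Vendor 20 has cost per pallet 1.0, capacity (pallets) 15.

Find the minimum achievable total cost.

51

Cheapest first:
Vendor 20 at 1.0: take all 15 pallets ; 20 still needed.
Take 20 from Vendor 15 at 1.8 to finish.
Vendor 16, Vendor E, Vendor 23: unused.
Cost = 15×1.0 + 20×1.8 = 51.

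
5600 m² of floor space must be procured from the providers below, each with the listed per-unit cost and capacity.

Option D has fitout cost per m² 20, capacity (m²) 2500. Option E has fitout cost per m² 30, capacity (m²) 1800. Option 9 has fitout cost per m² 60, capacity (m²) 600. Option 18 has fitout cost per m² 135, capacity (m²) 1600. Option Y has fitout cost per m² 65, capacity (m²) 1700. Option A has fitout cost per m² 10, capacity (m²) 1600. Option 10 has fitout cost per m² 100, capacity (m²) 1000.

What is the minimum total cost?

Fill from the cheapest provider first.
Option A at 10: take all 1600 m² → 4000 still needed.
Option D at 20: take all 2500 m² → 1500 still needed.
Option E at 30: take 1500 of its 1800 → requirement met.
Option 9, Option Y, Option 10, Option 18: unused.
Cost = 1600×10 + 2500×20 + 1500×30 = 111000.

111000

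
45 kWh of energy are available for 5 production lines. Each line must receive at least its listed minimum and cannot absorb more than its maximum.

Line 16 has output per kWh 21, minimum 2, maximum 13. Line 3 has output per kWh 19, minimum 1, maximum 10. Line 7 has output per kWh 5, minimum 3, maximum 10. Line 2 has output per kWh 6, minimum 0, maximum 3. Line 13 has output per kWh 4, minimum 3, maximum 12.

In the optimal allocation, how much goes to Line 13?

Meeting every minimum uses 2+1+3+0+3 = 9 kWh, leaving 36.
Order the production lines by output per kWh: Line 16 21 > Line 3 19 > Line 2 6 > Line 7 5 > Line 13 4.
Line 16 takes 11 more to reach its cap of 13 ; 25 left.
Line 3 takes 9 more to reach its cap of 10 ; 16 left.
Line 2 takes 3 more to reach its cap of 3 ; 13 left.
Line 7: +7 to 10 (cap) ; 6 left.
Only 6 left; Line 13 takes them to reach 9.

9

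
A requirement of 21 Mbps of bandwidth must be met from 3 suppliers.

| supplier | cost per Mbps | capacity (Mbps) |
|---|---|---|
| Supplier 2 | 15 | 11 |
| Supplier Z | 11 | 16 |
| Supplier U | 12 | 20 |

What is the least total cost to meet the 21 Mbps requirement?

Cheapest first:
Supplier Z (11): use full 16 → 5 Mbps to go.
Supplier U (12): take the remaining 5 → done.
Supplier 2: unused.
Cost = 16×11 + 5×12 = 236.

236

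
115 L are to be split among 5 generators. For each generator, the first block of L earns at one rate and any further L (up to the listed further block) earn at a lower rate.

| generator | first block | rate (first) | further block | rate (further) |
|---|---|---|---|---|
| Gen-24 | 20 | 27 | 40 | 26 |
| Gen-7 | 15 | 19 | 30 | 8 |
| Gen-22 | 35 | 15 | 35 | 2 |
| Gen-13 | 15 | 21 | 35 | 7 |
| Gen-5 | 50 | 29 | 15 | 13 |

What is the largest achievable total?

Order all 10 blocks by rate: Gen-5/first 29 > Gen-24/first 27 > Gen-24/second 26 > Gen-13/first 21 > Gen-7/first 19 > Gen-22/first 15 > Gen-5/second 13 > Gen-7/second 8 > Gen-13/second 7 > Gen-22/second 2.
Gen-5/first (29): +50 → 65 left.
Gen-24/first (27): +20 → 45 left.
Fill Gen-24 second block (40 at 26) → 5 left.
5 remain; put them into Gen-13 first at 21.
Total = 29×50 + 27×20 + 26×40 + 21×5 = 3135.

3135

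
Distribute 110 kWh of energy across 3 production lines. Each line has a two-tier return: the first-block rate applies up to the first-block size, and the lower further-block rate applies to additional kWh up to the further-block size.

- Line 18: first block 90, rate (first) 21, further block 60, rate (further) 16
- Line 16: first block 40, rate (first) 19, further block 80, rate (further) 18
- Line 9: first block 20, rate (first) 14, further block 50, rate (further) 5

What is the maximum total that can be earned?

2270

Order all 6 blocks by rate: Line 18/first 21 > Line 16/first 19 > Line 16/second 18 > Line 18/second 16 > Line 9/first 14 > Line 9/second 5.
Fill Line 18 first block (90 at 21) — 20 left.
Line 16/first: +20 of 40 at 19; pool empty.
Total = 21×90 + 19×20 = 2270.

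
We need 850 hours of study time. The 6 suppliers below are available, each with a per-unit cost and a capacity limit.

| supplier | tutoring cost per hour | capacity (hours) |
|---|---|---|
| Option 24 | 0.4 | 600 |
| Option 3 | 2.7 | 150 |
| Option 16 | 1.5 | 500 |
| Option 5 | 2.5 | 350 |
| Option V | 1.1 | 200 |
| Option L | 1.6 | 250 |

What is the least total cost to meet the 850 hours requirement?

535

Cheapest first:
Option 24 (0.4): use full 600 ; 250 hours to go.
Option V at 1.1: take all 200 hours ; 50 still needed.
Option 16 (1.5): take the remaining 50 ; done.
Option L, Option 5, Option 3: unused.
Cost = 600×0.4 + 200×1.1 + 50×1.5 = 535.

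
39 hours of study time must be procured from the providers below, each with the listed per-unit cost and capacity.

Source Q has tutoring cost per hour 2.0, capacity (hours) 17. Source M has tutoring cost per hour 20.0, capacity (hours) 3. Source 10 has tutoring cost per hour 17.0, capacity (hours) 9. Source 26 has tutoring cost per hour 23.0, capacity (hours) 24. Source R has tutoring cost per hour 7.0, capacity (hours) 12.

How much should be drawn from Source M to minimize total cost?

1

Cheapest first:
Take 17 from Source Q at 2.0 — need 22 more.
Source R (7.0): use full 12 — 10 hours to go.
Take 9 from Source 10 at 17.0 — need 1 more.
Take 1 from Source M at 20.0 to finish.
Source 26: unused.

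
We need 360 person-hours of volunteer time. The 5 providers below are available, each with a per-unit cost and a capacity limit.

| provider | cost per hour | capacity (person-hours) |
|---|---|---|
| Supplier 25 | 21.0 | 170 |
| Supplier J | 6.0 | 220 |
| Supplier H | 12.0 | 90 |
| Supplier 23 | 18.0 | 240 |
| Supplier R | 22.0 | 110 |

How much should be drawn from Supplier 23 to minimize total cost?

Fill from the cheapest provider first.
Take 220 from Supplier J at 6.0 — need 140 more.
Take 90 from Supplier H at 12.0 — need 50 more.
Take 50 from Supplier 23 at 18.0 to finish.
Supplier 25, Supplier R: unused.

50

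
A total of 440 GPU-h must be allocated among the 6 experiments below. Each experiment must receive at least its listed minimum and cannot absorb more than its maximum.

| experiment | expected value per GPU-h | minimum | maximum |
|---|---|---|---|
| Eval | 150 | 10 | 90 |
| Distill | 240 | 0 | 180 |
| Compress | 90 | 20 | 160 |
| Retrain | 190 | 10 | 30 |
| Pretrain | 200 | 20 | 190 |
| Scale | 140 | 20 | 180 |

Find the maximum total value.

Meeting every minimum uses 10+0+20+10+20+20 = 80 GPU-h, leaving 360.
Order the experiments by expected value per GPU-h: Distill 240 > Pretrain 200 > Retrain 190 > Eval 150 > Scale 140 > Compress 90.
Give Distill 180 more to hit its cap of 180 ; 180 left.
Give Pretrain 170 more to hit its cap of 190 ; 10 left.
Retrain has room for 20 more but only 10 remain, so it gets 20.
Total = 150×10 + 240×180 + 90×20 + 190×20 + 200×190 + 140×20 = 91100.

91100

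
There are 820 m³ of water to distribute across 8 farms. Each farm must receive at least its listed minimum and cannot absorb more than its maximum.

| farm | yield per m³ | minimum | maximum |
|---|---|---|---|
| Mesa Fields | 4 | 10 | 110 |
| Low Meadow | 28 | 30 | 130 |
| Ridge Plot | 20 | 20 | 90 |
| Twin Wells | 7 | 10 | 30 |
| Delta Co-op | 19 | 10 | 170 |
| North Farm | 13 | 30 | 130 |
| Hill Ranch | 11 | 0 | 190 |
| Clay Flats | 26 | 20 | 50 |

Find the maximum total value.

14080

Meeting every minimum uses 10+30+20+10+10+30+0+20 = 130 m³, leaving 690.
Rank by yield per m³: Low Meadow 28 > Clay Flats 26 > Ridge Plot 20 > Delta Co-op 19 > North Farm 13 > Hill Ranch 11 > Twin Wells 7 > Mesa Fields 4.
Low Meadow: +100 to 130 (cap) — 590 left.
Give Clay Flats 30 more to hit its cap of 50 — 560 left.
Ridge Plot: +70 to 90 (cap) — 490 left.
Delta Co-op: +160 to 170 (cap) — 330 left.
Give North Farm 100 more to hit its cap of 130 — 230 left.
Hill Ranch takes 190 more to reach its cap of 190 — 40 left.
Give Twin Wells 20 more to hit its cap of 30 — 20 left.
Only 20 left; Mesa Fields takes them to reach 30.
Total = 4×30 + 28×130 + 20×90 + 7×30 + 19×170 + 13×130 + 11×190 + 26×50 = 14080.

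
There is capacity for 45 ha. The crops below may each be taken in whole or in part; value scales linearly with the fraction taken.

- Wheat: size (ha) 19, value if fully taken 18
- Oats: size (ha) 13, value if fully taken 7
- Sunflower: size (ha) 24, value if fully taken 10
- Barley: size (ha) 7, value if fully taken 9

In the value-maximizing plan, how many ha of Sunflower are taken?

6

Sort by value density: Barley 9/7≈1.29, Wheat 18/19≈0.947, Oats 7/13≈0.538, Sunflower 10/24≈0.417.
Barley: take in full, 7 ha for value 9 → 38 left.
All 19 ha of Wheat fit (value 18) → 19 remain.
Take all of Oats (13 ha, value 7) → 6 ha left.
6 ha left: a 6/24 share of Sunflower gives 10×6/24 = 2.5.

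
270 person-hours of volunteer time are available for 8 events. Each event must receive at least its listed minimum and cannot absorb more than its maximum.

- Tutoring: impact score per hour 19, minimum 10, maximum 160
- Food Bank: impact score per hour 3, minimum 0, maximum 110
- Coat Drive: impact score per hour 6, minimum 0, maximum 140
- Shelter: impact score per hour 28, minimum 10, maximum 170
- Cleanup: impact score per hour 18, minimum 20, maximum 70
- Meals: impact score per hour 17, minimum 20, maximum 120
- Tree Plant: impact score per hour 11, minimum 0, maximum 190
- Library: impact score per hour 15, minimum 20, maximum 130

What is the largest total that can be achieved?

Meeting every minimum uses 10+0+0+10+20+20+0+20 = 80 person-hours, leaving 190.
Rank by impact score per hour: Shelter 28 > Tutoring 19 > Cleanup 18 > Meals 17 > Library 15 > Tree Plant 11 > Coat Drive 6 > Food Bank 3.
Give Shelter 160 more to hit its cap of 170 → 30 left.
Tutoring: +30 (room for 150) → 40. Pool exhausted.
Total = 19×40 + 28×170 + 18×20 + 17×20 + 15×20 = 6520.

6520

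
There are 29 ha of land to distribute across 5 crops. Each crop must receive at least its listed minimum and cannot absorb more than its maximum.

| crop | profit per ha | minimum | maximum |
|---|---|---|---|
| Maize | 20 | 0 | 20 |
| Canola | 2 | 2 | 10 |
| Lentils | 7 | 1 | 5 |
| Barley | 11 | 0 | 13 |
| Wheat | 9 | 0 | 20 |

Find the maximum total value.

477

Meeting every minimum uses 0+2+1+0+0 = 3 ha, leaving 26.
Order the crops by profit per ha: Maize 20 > Barley 11 > Wheat 9 > Lentils 7 > Canola 2.
Maize takes 20 more to reach its cap of 20 — 6 left.
Barley: +6 (room for 13) → 6. Pool exhausted.
Total = 20×20 + 2×2 + 7×1 + 11×6 = 477.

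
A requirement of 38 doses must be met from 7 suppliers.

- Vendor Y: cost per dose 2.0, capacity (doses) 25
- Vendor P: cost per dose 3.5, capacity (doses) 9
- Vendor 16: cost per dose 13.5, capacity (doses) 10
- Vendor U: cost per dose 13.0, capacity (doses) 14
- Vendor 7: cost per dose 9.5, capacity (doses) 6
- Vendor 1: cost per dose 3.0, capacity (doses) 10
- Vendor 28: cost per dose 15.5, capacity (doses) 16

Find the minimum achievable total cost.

90.5

Use suppliers in increasing cost order.
Vendor Y at 2.0: take all 25 doses → 13 still needed.
Take 10 from Vendor 1 at 3.0 → need 3 more.
Vendor P at 3.5: take 3 of its 9 → requirement met.
Vendor 7, Vendor U, Vendor 16, Vendor 28: unused.
Cost = 25×2.0 + 10×3.0 + 3×3.5 = 90.5.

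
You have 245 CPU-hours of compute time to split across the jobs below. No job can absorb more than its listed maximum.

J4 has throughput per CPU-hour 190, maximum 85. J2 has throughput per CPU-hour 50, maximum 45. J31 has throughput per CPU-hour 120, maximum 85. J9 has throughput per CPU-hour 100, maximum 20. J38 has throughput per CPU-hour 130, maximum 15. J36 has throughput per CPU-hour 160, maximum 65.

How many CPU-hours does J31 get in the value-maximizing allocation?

Order the jobs by throughput per CPU-hour: J4 190 > J36 160 > J38 130 > J31 120 > J9 100 > J2 50.
J4 takes 85 to reach its cap of 85 → 160 left.
Give J36 65 to hit its cap of 65 → 95 left.
Give J38 15 to hit its cap of 15 → 80 left.
Only 80 left; J31 takes them to reach 80.

80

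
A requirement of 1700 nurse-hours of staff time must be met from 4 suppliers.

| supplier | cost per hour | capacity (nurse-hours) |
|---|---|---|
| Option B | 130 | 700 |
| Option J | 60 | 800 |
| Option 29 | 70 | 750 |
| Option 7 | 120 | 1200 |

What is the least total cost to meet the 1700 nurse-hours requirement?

Use suppliers in increasing cost order.
Option J (60): use full 800 ; 900 nurse-hours to go.
Option 29 (70): use full 750 ; 150 nurse-hours to go.
Take 150 from Option 7 at 120 to finish.
Option B: unused.
Cost = 800×60 + 750×70 + 150×120 = 118500.

118500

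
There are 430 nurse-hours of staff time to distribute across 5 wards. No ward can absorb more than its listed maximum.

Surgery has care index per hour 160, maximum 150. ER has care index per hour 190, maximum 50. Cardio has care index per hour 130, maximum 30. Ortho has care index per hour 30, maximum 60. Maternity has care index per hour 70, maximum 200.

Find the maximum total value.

Rank by care index per hour: ER 190 > Surgery 160 > Cardio 130 > Maternity 70 > Ortho 30.
Give ER 50 to hit its cap of 50 ; 380 left.
Surgery takes 150 to reach its cap of 150 ; 230 left.
Cardio takes 30 to reach its cap of 30 ; 200 left.
Give Maternity 200 to hit its cap of 200 ; 0 left.
Total = 160×150 + 190×50 + 130×30 + 70×200 = 51400.

51400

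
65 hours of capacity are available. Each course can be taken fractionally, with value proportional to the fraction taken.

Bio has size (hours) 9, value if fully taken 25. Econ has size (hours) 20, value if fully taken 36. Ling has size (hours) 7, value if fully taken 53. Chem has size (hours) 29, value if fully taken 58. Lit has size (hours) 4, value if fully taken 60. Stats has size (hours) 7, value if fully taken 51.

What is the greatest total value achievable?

263.2

Sort by value density: Lit 60/4≈15, Ling 53/7≈7.57, Stats 51/7≈7.29, Bio 25/9≈2.78, Chem 58/29≈2, Econ 36/20≈1.8.
Take all of Lit (4 hours, value 60) ; 61 hours left.
All 7 hours of Ling fit (value 53) ; 54 remain.
Stats: take in full, 7 hours for value 51 ; 47 left.
Take all of Bio (9 hours, value 25) ; 38 hours left.
Take all of Chem (29 hours, value 58) ; 9 hours left.
Only 9 hours remain; take 9/20 of Econ for value 36×9/20 = 16.2.
Total value = 263.2.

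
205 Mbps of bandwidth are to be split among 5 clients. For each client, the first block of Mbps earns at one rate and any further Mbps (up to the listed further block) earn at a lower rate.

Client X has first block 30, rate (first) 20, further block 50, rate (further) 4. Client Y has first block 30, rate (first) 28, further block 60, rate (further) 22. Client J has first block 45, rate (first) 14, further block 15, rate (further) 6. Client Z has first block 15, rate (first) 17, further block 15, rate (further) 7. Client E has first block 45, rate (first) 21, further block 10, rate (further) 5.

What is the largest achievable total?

Treat each block as its own option and order by rate: Client Y/first 28 > Client Y/second 22 > Client E/first 21 > Client X/first 20 > Client Z/first 17 > Client J/first 14 > Client Z/second 7 > Client J/second 6 > Client E/second 5 > Client X/second 4.
Fill Client Y first block (30 at 28) → 175 left.
Client Y second at 22: fill all 60 → 115 left.
Fill Client E first block (45 at 21) → 70 left.
Client X/first (20): +30 → 40 left.
Fill Client Z first block (15 at 17) → 25 left.
25 remain; put them into Client J first at 14.
Total = 28×30 + 22×60 + 21×45 + 20×30 + 17×15 + 14×25 = 4310.

4310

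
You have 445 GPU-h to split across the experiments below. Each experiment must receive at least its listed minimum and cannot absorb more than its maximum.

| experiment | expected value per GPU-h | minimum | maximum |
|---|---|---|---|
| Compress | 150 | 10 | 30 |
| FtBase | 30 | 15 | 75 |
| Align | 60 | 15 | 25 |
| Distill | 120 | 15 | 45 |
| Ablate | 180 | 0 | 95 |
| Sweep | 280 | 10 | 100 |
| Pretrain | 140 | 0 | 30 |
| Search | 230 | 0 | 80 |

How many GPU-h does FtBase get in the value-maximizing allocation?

Meeting every minimum uses 10+15+15+15+0+10+0+0 = 65 GPU-h, leaving 380.
Order the experiments by expected value per GPU-h: Sweep 280 > Search 230 > Ablate 180 > Compress 150 > Pretrain 140 > Distill 120 > Align 60 > FtBase 30.
Give Sweep 90 more to hit its cap of 100 ; 290 left.
Give Search 80 more to hit its cap of 80 ; 210 left.
Ablate takes 95 more to reach its cap of 95 ; 115 left.
Compress takes 20 more to reach its cap of 30 ; 95 left.
Give Pretrain 30 more to hit its cap of 30 ; 65 left.
Distill takes 30 more to reach its cap of 45 ; 35 left.
Align: +10 to 25 (cap) ; 25 left.
Only 25 left; FtBase takes them to reach 40.

40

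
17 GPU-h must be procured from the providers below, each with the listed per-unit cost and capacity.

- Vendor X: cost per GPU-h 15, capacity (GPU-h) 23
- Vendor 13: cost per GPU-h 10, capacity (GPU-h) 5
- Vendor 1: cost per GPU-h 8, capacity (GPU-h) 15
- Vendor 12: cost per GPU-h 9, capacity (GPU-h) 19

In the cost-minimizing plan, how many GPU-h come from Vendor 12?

2

Cheapest first:
Vendor 1 at 8: take all 15 GPU-h → 2 still needed.
Take 2 from Vendor 12 at 9 to finish.
Vendor 13, Vendor X: unused.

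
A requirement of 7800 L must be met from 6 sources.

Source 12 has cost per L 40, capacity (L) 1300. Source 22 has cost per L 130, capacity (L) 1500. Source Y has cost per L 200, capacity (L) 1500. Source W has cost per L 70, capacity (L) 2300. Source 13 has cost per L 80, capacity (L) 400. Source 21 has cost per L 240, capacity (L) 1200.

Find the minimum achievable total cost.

932000

Use sources in increasing cost order.
Source 12 (40): use full 1300 — 6500 L to go.
Source W (70): use full 2300 — 4200 L to go.
Source 13 (80): use full 400 — 3800 L to go.
Source 22 at 130: take all 1500 L — 2300 still needed.
Take 1500 from Source Y at 200 — need 800 more.
Source 21 (240): take the remaining 800 — done.
Cost = 1300×40 + 2300×70 + 400×80 + 1500×130 + 1500×200 + 800×240 = 932000.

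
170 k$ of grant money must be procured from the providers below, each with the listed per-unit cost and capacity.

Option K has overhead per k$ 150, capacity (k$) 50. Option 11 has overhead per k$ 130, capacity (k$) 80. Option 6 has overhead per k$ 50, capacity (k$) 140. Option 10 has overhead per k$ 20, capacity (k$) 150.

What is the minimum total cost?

4000

Cheapest first:
Take 150 from Option 10 at 20 — need 20 more.
Take 20 from Option 6 at 50 to finish.
Option 11, Option K: unused.
Cost = 150×20 + 20×50 = 4000.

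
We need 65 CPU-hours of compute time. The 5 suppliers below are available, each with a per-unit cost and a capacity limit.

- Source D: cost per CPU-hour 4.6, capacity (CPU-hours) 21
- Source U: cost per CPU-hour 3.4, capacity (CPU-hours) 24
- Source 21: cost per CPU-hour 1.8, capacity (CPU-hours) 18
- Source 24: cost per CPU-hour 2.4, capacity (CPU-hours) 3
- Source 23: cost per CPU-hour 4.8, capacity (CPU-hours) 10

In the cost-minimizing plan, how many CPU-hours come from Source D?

Cheapest first:
Take 18 from Source 21 at 1.8 — need 47 more.
Take 3 from Source 24 at 2.4 — need 44 more.
Take 24 from Source U at 3.4 — need 20 more.
Take 20 from Source D at 4.6 to finish.
Source 23: unused.

20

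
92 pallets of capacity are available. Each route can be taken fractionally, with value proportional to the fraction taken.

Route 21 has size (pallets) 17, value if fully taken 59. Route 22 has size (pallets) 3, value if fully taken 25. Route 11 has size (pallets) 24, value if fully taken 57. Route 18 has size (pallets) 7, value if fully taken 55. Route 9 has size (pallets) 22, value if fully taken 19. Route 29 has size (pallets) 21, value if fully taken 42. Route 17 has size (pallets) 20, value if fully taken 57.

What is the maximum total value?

Sort by value density: Route 22 25/3≈8.33, Route 18 55/7≈7.86, Route 21 59/17≈3.47, Route 17 57/20≈2.85, Route 11 57/24≈2.38, Route 29 42/21≈2, Route 9 19/22≈0.864.
Take all of Route 22 (3 pallets, value 25) → 89 pallets left.
Route 18: take in full, 7 pallets for value 55 → 82 left.
Route 21: take in full, 17 pallets for value 59 → 65 left.
Route 17: take in full, 20 pallets for value 57 → 45 left.
Take all of Route 11 (24 pallets, value 57) → 21 pallets left.
All 21 pallets of Route 29 fit (value 42) → 0 remain.
Total value = 295.

295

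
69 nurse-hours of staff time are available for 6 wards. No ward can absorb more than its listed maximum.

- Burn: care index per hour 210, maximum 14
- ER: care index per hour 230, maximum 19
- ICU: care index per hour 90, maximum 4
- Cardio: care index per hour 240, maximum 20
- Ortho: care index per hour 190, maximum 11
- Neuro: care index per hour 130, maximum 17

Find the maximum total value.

Highest care index per hour first: Cardio 240 > ER 230 > Burn 210 > Ortho 190 > Neuro 130 > ICU 90.
Give Cardio 20 to hit its cap of 20 → 49 left.
ER takes 19 to reach its cap of 19 → 30 left.
Give Burn 14 to hit its cap of 14 → 16 left.
Give Ortho 11 to hit its cap of 11 → 5 left.
Neuro has room for 17 but only 5 remain, so it gets 5.
Total = 210×14 + 230×19 + 240×20 + 190×11 + 130×5 = 14850.

14850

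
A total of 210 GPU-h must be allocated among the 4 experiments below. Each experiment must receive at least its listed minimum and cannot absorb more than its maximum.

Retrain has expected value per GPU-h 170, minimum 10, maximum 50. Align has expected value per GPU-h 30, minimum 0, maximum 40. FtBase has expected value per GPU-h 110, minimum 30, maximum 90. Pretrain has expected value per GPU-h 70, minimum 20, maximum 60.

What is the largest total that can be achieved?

Meeting every minimum uses 10+0+30+20 = 60 GPU-h, leaving 150.
Highest expected value per GPU-h first: Retrain 170 > FtBase 110 > Pretrain 70 > Align 30.
Retrain: +40 to 50 (cap) → 110 left.
FtBase takes 60 more to reach its cap of 90 → 50 left.
Pretrain: +40 to 60 (cap) → 10 left.
Only 10 left; Align takes them to reach 10.
Total = 170×50 + 30×10 + 110×90 + 70×60 = 22900.

22900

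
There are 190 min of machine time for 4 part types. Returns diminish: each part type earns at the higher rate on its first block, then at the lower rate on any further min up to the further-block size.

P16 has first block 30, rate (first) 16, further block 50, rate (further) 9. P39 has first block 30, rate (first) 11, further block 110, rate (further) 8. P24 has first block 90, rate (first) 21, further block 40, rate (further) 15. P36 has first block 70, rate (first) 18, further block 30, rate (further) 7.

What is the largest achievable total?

3630

Order all 8 blocks by rate: P24/tier1 21 > P36/tier1 18 > P16/tier1 16 > P24/tier2 15 > P39/tier1 11 > P16/tier2 9 > P39/tier2 8 > P36/tier2 7.
P24 tier1 at 21: fill all 90 — 100 left.
P36/tier1 (18): +70 — 30 left.
P16 tier1 at 16: fill all 30 — 0 left.
Total = 21×90 + 18×70 + 16×30 = 3630.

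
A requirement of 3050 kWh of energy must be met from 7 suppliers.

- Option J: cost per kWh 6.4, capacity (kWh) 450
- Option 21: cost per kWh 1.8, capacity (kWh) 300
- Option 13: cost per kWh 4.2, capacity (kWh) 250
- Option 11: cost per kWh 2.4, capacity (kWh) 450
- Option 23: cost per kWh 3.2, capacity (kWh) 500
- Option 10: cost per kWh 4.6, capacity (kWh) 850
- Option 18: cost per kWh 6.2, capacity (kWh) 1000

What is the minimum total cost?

12520

Use suppliers in increasing cost order.
Option 21 (1.8): use full 300 — 2750 kWh to go.
Option 11 at 2.4: take all 450 kWh — 2300 still needed.
Option 23 (3.2): use full 500 — 1800 kWh to go.
Take 250 from Option 13 at 4.2 — need 1550 more.
Option 10 at 4.6: take all 850 kWh — 700 still needed.
Option 18 at 6.2: take 700 of its 1000 — requirement met.
Option J: unused.
Cost = 300×1.8 + 450×2.4 + 500×3.2 + 250×4.2 + 850×4.6 + 700×6.2 = 12520.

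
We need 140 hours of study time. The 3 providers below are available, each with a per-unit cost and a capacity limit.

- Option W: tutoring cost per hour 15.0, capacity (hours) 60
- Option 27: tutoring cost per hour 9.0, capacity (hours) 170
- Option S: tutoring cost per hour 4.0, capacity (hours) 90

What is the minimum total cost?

Fill from the cheapest provider first.
Take 90 from Option S at 4.0 → need 50 more.
Option 27 (9.0): take the remaining 50 → done.
Option W: unused.
Cost = 90×4.0 + 50×9.0 = 810.

810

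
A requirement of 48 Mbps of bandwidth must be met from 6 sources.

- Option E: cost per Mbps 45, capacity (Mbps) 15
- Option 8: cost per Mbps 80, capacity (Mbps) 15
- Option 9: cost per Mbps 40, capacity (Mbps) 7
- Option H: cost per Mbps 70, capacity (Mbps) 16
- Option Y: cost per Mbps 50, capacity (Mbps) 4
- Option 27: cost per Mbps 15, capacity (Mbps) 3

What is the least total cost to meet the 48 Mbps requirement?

Use sources in increasing cost order.
Take 3 from Option 27 at 15 → need 45 more.
Option 9 (40): use full 7 → 38 Mbps to go.
Take 15 from Option E at 45 → need 23 more.
Take 4 from Option Y at 50 → need 19 more.
Option H at 70: take all 16 Mbps → 3 still needed.
Take 3 from Option 8 at 80 to finish.
Cost = 3×15 + 7×40 + 15×45 + 4×50 + 16×70 + 3×80 = 2560.

2560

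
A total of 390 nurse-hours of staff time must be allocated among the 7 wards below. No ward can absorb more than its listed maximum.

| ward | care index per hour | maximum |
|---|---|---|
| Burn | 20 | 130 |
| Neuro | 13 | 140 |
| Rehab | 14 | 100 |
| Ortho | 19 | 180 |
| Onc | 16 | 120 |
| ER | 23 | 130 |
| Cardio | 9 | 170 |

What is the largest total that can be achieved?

8060

Highest care index per hour first: ER 23 > Burn 20 > Ortho 19 > Onc 16 > Rehab 14 > Neuro 13 > Cardio 9.
Give ER 130 to hit its cap of 130 — 260 left.
Burn: +130 to 130 (cap) — 130 left.
Only 130 left; Ortho takes them to reach 130.
Total = 20×130 + 19×130 + 23×130 = 8060.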